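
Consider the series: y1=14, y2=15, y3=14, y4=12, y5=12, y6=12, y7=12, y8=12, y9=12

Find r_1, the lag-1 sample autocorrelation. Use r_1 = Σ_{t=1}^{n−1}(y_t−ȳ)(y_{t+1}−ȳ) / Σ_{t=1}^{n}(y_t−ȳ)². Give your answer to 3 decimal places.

0.650

Mean ȳ = (14 + 15 + 14 + 12 + 12 + 12 + 12 + 12 + 12)/9 = 12.7778
Numerator Σ_{t=1}^{8}(y_t−ȳ)(y_{t+1}−ȳ) = 7.5062
Denominator Σ(y_t−ȳ)² = 11.5556
r_1 = 7.5062 / 11.5556 = 0.650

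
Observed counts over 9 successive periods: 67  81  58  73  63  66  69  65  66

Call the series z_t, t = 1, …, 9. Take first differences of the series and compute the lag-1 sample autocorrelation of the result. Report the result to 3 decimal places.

-0.789

First differences Δz: 14, -23, 15, -10, 3, 3, -4, 1
Mean of differences = -0.1250
Numerator Σ(Δz_t−Δz̄)(Δz_{t+1}−Δz̄) = -856.0156
Denominator Σ(Δz_t−Δz̄)² = 1084.8750
r_1(Δz) = -856.0156 / 1084.8750 = -0.789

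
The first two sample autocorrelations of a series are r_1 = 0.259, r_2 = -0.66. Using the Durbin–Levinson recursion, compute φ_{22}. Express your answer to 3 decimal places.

-0.779

φ_{22} = (r_2 − r_1²) / (1 − r_1²)
r_1² = (0.259)² = 0.067081
Numerator = -0.66 − 0.0671 = -0.7271; denominator = 1 − 0.0671 = 0.9329
φ_{22} = -0.7271 / 0.9329 = -0.779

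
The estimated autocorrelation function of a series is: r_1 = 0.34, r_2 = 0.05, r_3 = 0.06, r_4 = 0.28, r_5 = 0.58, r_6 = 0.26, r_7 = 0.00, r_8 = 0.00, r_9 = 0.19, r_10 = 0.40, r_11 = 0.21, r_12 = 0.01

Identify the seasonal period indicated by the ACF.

The largest autocorrelation is r_5 = 0.58, with a weaker echo at lag 10 (0.40); the remaining lags stay at or below 0.34. The elevated value at lag 1 (0.34), dropping to 0.05 at lag 2, reflects decaying short-term dependence rather than seasonality.
The dominant spike at lag 5 indicates a seasonal period of 5.

5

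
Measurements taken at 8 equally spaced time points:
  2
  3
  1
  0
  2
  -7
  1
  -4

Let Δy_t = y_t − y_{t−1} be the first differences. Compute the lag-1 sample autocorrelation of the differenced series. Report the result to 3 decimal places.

First differences Δy: 1, -2, -1, 2, -9, 8, -5
Mean of differences = -0.8571
Numerator Σ(Δy_t−Δȳ)(Δy_{t+1}−Δȳ) = -134.4490
Denominator Σ(Δy_t−Δȳ)² = 174.8571
r_1(Δy) = -134.4490 / 174.8571 = -0.769

-0.769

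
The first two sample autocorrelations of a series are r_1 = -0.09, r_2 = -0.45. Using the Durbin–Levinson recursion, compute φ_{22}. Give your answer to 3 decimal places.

φ_{22} = (r_2 − r_1²) / (1 − r_1²)
r_1² = (-0.09)² = 0.0081
Numerator = -0.45 − 0.0081 = -0.4581; denominator = 1 − 0.0081 = 0.9919
φ_{22} = -0.4581 / 0.9919 = -0.462

-0.462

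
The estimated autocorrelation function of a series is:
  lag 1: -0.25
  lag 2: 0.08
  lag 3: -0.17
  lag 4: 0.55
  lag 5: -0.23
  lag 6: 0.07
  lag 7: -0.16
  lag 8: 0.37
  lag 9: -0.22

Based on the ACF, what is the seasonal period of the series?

4

The largest autocorrelation is r_4 = 0.55, with a weaker echo at lag 8 (0.37); the remaining lags stay at or below 0.08.
The dominant spike at lag 4 indicates a seasonal period of 4.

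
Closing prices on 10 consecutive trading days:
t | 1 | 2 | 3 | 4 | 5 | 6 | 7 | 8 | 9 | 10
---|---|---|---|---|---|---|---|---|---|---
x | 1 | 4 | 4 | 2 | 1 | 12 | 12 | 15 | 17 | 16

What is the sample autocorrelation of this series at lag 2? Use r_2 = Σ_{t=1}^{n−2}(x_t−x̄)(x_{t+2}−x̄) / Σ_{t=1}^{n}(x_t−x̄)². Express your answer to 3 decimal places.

Mean x̄ = (1 + 4 + 4 + 2 + 1 + 12 + 12 + 15 + 17 + 16)/10 = 8.4000
Numerator Σ_{t=1}^{8}(x_t−x̄)(x_{t+2}−x̄) = 148.4800
Denominator Σ(x_t−x̄)² = 390.4000
r_2 = 148.4800 / 390.4000 = 0.380

0.380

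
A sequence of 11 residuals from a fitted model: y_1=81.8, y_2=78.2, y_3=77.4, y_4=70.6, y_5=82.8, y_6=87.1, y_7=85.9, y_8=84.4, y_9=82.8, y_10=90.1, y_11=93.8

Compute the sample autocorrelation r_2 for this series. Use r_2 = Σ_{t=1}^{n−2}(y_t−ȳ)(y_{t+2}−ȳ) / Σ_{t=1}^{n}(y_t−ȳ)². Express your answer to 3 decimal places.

Mean ȳ = (81.8 + 78.2 + 77.4 + 70.6 + 82.8 + 87.1 + 85.9 + 84.4 + 82.8 + 90.1 + 93.8)/11 = 83.1727
Numerator Σ_{t=1}^{9}(y_t−ȳ)(y_{t+2}−ȳ) = 30.5476
Denominator Σ(y_t−ȳ)² = 403.5818
r_2 = 30.5476 / 403.5818 = 0.076

0.076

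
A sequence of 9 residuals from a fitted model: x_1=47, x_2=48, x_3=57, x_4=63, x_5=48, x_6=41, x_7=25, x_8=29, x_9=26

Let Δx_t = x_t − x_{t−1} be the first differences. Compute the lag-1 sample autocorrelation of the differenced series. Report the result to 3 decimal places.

0.093

First differences Δx: 1, 9, 6, -15, -7, -16, 4, -3
Mean of differences = -2.6250
Numerator Σ(Δx_t−Δx̄)(Δx_{t+1}−Δx̄) = 57.2344
Denominator Σ(Δx_t−Δx̄)² = 617.8750
r_1(Δx) = 57.2344 / 617.8750 = 0.093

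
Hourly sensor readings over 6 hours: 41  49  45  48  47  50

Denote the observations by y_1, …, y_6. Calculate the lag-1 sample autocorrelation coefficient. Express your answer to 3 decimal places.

-0.333

Mean ȳ = (41 + 49 + 45 + 48 + 47 + 50)/6 = 46.6667
Deviations from mean: -5.6667, 2.3333, -1.6667, 1.3333, 0.3333, 3.3333
Σ(y_t−ȳ)(y_{t+1}−ȳ) = (-13.2222) + (-3.8889) + (-2.2222) + (0.4444) + (1.1111) = -17.7778
Denominator Σ(y_t−ȳ)² = 53.3333
r_1 = -17.7778 / 53.3333 = -0.333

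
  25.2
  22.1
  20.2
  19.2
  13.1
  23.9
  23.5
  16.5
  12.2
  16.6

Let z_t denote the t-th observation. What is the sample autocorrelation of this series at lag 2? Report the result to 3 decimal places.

Mean z̄ = (25.2 + 22.1 + 20.2 + 19.2 + 13.1 + 23.9 + 23.5 + 16.5 + 12.2 + 16.6)/10 = 19.2500
Numerator Σ_{t=1}^{8}(z_t−z̄)(z_{t+2}−z̄) = -62.1650
Denominator Σ(z_t−z̄)² = 186.2250
r_2 = -62.1650 / 186.2250 = -0.334

-0.334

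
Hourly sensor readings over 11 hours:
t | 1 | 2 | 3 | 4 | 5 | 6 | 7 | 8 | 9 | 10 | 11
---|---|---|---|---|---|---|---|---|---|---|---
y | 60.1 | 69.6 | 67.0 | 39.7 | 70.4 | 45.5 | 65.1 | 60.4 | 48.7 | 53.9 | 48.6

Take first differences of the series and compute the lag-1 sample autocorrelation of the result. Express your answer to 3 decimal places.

-0.732

First differences Δy: 9.5, -2.6, -27.3, 30.7, -24.9, 19.6, -4.7, -11.7, 5.2, -5.3
Mean of differences = -1.1500
Numerator Σ(Δy_t−Δȳ)(Δy_{t+1}−Δȳ) = -2189.2075
Denominator Σ(Δy_t−Δȳ)² = 2989.8450
r_1(Δy) = -2189.2075 / 2989.8450 = -0.732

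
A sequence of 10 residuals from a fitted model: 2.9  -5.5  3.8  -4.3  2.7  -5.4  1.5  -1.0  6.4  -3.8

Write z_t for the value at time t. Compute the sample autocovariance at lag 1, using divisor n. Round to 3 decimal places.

Mean z̄ = (2.9 − 5.5 + 3.8 − 4.3 + 2.7 − 5.4 + 1.5 − 1.0 + 6.4 − 3.8)/10 = -0.2700
Σ_{t=1}^{9}(z_t−z̄)(z_{t+1}−z̄) = -120.2589
γ_1 = -120.2589 / 10 = -12.026

-12.026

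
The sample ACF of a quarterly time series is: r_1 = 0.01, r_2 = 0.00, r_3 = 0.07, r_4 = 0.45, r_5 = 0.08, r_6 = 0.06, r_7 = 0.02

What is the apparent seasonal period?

4

The largest autocorrelation is r_4 = 0.45; the remaining lags stay at or below 0.08.
The dominant spike at lag 4 indicates a seasonal period of 4.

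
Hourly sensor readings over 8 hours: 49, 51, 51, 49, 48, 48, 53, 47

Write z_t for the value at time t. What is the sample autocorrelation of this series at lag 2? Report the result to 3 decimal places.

-0.161

Mean z̄ = (49 + 51 + 51 + 49 + 48 + 48 + 53 + 47)/8 = 49.5000
Deviations from mean: -0.5000, 1.5000, 1.5000, -0.5000, -1.5000, -1.5000, 3.5000, -2.5000
Σ(z_t−z̄)(z_{t+2}−z̄) = (-0.7500) + (-0.7500) + (-2.2500) + (0.7500) + (-5.2500) + (3.7500) = -4.5000
Denominator Σ(z_t−z̄)² = 28.0000
r_2 = -4.5000 / 28.0000 = -0.161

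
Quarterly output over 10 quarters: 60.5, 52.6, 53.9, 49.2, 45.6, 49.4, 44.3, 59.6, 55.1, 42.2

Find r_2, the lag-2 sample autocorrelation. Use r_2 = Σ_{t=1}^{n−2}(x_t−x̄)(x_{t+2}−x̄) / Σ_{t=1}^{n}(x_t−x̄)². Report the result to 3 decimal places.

-0.195

Mean x̄ = (60.5 + 52.6 + 53.9 + 49.2 + 45.6 + 49.4 + 44.3 + 59.6 + 55.1 + 42.2)/10 = 51.2400
Numerator Σ_{t=1}^{8}(x_t−x̄)(x_{t+2}−x̄) = -67.9952
Denominator Σ(x_t−x̄)² = 348.7040
r_2 = -67.9952 / 348.7040 = -0.195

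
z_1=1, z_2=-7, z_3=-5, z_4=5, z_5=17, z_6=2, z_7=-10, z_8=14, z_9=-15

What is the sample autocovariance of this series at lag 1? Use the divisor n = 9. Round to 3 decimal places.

Mean z̄ = (1 − 7 − 5 + 5 + 17 + 2 − 10 + 14 − 15)/9 = 0.2222
Σ_{t=1}^{8}(z_t−z̄)(z_{t+1}−z̄) = -251.6049
γ_1 = -251.6049 / 9 = -27.956

-27.956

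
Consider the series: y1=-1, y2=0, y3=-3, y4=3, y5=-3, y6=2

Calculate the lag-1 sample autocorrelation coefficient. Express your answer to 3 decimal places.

Mean ȳ = (-1 + 0 − 3 + 3 − 3 + 2)/6 = -0.3333
Deviations from mean: -0.6667, 0.3333, -2.6667, 3.3333, -2.6667, 2.3333
Σ(y_t−ȳ)(y_{t+1}−ȳ) = (-0.2222) + (-0.8889) + (-8.8889) + (-8.8889) + (-6.2222) = -25.1111
Denominator Σ(y_t−ȳ)² = 31.3333
r_1 = -25.1111 / 31.3333 = -0.801

-0.801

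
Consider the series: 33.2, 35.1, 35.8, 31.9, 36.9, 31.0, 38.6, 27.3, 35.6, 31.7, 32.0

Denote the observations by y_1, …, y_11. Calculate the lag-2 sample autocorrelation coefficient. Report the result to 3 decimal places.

0.584

Mean ȳ = (33.2 + 35.1 + 35.8 + 31.9 + 36.9 + 31.0 + 38.6 + 27.3 + 35.6 + 31.7 + 32.0)/11 = 33.5545
Numerator Σ_{t=1}^{9}(y_t−ȳ)(y_{t+2}−ȳ) = 59.9822
Denominator Σ(y_t−ȳ)² = 102.6273
r_2 = 59.9822 / 102.6273 = 0.584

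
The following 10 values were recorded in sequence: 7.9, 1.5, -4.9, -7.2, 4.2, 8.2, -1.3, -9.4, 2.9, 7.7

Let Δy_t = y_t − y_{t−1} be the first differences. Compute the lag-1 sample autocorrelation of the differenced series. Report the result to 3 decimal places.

0.130

First differences Δy: -6.4, -6.4, -2.3, 11.4, 4.0, -9.5, -8.1, 12.3, 4.8
Mean of differences = -0.0222
Numerator Σ(Δy_t−Δȳ)(Δy_{t+1}−Δȳ) = 73.4506
Denominator Σ(Δy_t−Δȳ)² = 563.3556
r_1(Δy) = 73.4506 / 563.3556 = 0.130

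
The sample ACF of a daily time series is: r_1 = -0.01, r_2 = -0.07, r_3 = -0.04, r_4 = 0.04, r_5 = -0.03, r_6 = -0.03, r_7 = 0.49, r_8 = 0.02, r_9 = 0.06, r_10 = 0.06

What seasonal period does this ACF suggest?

The largest autocorrelation is r_7 = 0.49; the remaining lags stay at or below 0.06.
The dominant spike at lag 7 indicates a seasonal period of 7.

7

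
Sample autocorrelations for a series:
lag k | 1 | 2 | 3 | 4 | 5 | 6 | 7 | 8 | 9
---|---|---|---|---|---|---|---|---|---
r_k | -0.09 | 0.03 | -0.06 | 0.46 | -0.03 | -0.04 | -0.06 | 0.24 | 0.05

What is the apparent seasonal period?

4

The largest autocorrelation is r_4 = 0.46, with a weaker echo at lag 8 (0.24); the remaining lags stay at or below 0.05.
The dominant spike at lag 4 indicates a seasonal period of 4.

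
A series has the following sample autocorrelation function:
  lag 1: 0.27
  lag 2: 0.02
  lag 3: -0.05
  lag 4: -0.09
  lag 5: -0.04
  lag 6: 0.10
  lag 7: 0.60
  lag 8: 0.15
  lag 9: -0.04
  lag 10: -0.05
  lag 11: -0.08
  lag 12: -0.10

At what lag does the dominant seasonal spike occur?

The largest autocorrelation is r_7 = 0.60; the remaining lags stay at or below 0.27. The elevated value at lag 1 (0.27), dropping to 0.02 at lag 2, reflects decaying short-term dependence rather than seasonality.
The dominant spike at lag 7 indicates a seasonal period of 7.

7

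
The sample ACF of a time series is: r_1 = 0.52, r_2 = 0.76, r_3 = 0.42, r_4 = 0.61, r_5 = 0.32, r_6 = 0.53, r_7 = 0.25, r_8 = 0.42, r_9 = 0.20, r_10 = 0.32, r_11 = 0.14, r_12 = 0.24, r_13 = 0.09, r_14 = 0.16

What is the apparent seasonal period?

2

The largest autocorrelation is r_2 = 0.76, with weaker echoes at lags 4 (0.61) and 6 (0.53); the remaining lags stay at or below 0.52.
The dominant spike at lag 2 indicates a seasonal period of 2.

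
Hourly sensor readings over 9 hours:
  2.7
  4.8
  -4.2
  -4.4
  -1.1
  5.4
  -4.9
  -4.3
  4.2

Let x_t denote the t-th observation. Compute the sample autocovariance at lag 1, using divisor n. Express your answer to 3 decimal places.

-1.672

Mean x̄ = (2.7 + 4.8 − 4.2 − 4.4 − 1.1 + 5.4 − 4.9 − 4.3 + 4.2)/9 = -0.2000
Σ_{t=1}^{8}(x_t−x̄)(x_{t+1}−x̄) = -15.0500
γ_1 = -15.0500 / 9 = -1.672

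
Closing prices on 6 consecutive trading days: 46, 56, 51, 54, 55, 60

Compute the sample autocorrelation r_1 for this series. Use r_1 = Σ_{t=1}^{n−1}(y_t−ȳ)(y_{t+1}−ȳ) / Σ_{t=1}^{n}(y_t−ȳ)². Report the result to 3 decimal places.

-0.142

Mean ȳ = (46 + 56 + 51 + 54 + 55 + 60)/6 = 53.6667
Σ(y_t−ȳ)(y_{t+1}−ȳ) = (-17.8889) + (-6.2222) + (-0.8889) + (0.4444) + (8.4444) = -16.1111
Denominator Σ(y_t−ȳ)² = 113.3333
r_1 = -16.1111 / 113.3333 = -0.142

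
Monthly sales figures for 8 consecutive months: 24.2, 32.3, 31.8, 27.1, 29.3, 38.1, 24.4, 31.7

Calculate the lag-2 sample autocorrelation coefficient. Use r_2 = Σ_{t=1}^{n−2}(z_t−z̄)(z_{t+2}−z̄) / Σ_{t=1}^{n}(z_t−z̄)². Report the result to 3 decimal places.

-0.155

Mean z̄ = (24.2 + 32.3 + 31.8 + 27.1 + 29.3 + 38.1 + 24.4 + 31.7)/8 = 29.8625
Deviations from mean: -5.6625, 2.4375, 1.9375, -2.7625, -0.5625, 8.2375, -5.4625, 1.8375
Σ(z_t−z̄)(z_{t+2}−z̄) = (-10.9711) + (-6.7336) + (-1.0898) + (-22.7561) + (3.0727) + (15.1364) = -23.3416
Denominator Σ(z_t−z̄)² = 150.7788
r_2 = -23.3416 / 150.7788 = -0.155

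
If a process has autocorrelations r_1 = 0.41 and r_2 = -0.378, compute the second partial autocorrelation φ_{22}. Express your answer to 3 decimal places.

-0.656

φ_{22} = (r_2 − r_1²) / (1 − r_1²)
r_1² = (0.41)² = 0.1681
Numerator = -0.378 − 0.1681 = -0.5461; denominator = 1 − 0.1681 = 0.8319
φ_{22} = -0.5461 / 0.8319 = -0.656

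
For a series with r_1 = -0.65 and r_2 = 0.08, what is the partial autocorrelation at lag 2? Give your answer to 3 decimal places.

-0.593

φ_{22} = (r_2 − r_1²) / (1 − r_1²)
r_1² = (-0.65)² = 0.4225
Numerator = 0.08 − 0.4225 = -0.3425; denominator = 1 − 0.4225 = 0.5775
φ_{22} = -0.3425 / 0.5775 = -0.593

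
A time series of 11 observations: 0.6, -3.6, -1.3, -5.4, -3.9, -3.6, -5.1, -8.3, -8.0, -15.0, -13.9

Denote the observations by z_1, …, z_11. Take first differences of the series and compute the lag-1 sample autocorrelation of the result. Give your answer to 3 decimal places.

First differences Δz: -4.2, 2.3, -4.1, 1.5, 0.3, -1.5, -3.2, 0.3, -7.0, 1.1
Mean of differences = -1.4500
Numerator Σ(Δz_t−Δz̄)(Δz_{t+1}−Δz̄) = -49.8325
Denominator Σ(Δz_t−Δz̄)² = 83.8450
r_1(Δz) = -49.8325 / 83.8450 = -0.594

-0.594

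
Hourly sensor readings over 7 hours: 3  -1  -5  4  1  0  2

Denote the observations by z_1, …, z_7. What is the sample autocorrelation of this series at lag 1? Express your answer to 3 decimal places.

Mean z̄ = (3 − 1 − 5 + 4 + 1 + 0 + 2)/7 = 0.5714
Deviations from mean: 2.4286, -1.5714, -5.5714, 3.4286, 0.4286, -0.5714, 1.4286
Σ(z_t−z̄)(z_{t+1}−z̄) = (-3.8163) + (8.7551) + (-19.1020) + (1.4694) + (-0.2449) + (-0.8163) = -13.7551
Denominator Σ(z_t−z̄)² = 53.7143
r_1 = -13.7551 / 53.7143 = -0.256

-0.256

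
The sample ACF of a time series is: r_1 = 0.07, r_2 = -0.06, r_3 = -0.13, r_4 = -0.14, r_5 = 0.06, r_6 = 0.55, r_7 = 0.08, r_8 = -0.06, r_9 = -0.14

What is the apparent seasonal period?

6

The largest autocorrelation is r_6 = 0.55; the remaining lags stay at or below 0.08.
The dominant spike at lag 6 indicates a seasonal period of 6.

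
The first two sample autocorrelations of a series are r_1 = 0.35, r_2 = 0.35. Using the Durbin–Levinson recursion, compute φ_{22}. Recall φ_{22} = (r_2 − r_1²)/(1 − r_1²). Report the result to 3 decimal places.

φ_{22} = (r_2 − r_1²) / (1 − r_1²)
r_1² = (0.35)² = 0.1225
Numerator = 0.35 − 0.1225 = 0.2275; denominator = 1 − 0.1225 = 0.8775
φ_{22} = 0.2275 / 0.8775 = 0.259

0.259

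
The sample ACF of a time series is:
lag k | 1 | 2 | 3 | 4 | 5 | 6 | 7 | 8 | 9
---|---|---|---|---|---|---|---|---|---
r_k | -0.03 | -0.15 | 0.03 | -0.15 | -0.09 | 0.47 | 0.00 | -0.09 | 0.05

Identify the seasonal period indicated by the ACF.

6

The largest autocorrelation is r_6 = 0.47; the remaining lags stay at or below 0.05.
The dominant spike at lag 6 indicates a seasonal period of 6.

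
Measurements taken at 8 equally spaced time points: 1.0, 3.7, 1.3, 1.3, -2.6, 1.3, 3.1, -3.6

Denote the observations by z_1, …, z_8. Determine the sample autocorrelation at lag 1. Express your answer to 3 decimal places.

-0.215

Mean z̄ = (1.0 + 3.7 + 1.3 + 1.3 − 2.6 + 1.3 + 3.1 − 3.6)/8 = 0.6875
Σ(z_t−z̄)(z_{t+1}−z̄) = (0.9414) + (1.8452) + (0.3752) + (-2.0136) + (-2.0136) + (1.4777) + (-10.3436) = -9.7314
Denominator Σ(z_t−z̄)² = 45.3088
r_1 = -9.7314 / 45.3088 = -0.215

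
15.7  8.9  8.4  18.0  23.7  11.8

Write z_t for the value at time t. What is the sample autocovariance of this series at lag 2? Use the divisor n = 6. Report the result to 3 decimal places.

-15.453

Mean z̄ = (15.7 + 8.9 + 8.4 + 18.0 + 23.7 + 11.8)/6 = 14.4167
Σ_{t=1}^{4}(z_t−z̄)(z_{t+2}−z̄) = -92.7206
γ_2 = -92.7206 / 6 = -15.453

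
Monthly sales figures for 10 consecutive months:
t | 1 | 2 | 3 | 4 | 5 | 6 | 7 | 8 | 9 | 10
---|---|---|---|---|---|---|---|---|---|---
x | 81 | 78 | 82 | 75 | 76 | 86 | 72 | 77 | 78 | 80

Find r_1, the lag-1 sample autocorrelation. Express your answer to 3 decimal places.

Mean x̄ = (81 + 78 + 82 + 75 + 76 + 86 + 72 + 77 + 78 + 80)/10 = 78.5000
Numerator Σ_{t=1}^{9}(x_t−x̄)(x_{t+1}−x̄) = -64.2500
Denominator Σ(x_t−x̄)² = 140.5000
r_1 = -64.2500 / 140.5000 = -0.457

-0.457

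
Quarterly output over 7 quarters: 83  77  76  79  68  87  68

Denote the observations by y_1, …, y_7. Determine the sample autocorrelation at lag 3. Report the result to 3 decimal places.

Mean ȳ = (83 + 77 + 76 + 79 + 68 + 87 + 68)/7 = 76.8571
Σ(y_t−ȳ)(y_{t+3}−ȳ) = (13.1633) + (-1.2653) + (-8.6939) + (-18.9796) = -15.7755
Denominator Σ(y_t−ȳ)² = 302.8571
r_3 = -15.7755 / 302.8571 = -0.052

-0.052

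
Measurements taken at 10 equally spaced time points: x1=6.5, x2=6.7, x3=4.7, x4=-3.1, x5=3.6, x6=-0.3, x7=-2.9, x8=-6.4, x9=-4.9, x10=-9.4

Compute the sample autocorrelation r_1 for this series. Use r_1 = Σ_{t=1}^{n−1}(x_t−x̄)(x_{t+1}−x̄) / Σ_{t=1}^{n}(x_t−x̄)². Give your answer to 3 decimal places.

Mean x̄ = (6.5 + 6.7 + 4.7 − 3.1 + 3.6 − 0.3 − 2.9 − 6.4 − 4.9 − 9.4)/10 = -0.5500
Numerator Σ_{t=1}^{9}(x_t−x̄)(x_{t+1}−x̄) = 143.3475
Denominator Σ(x_t−x̄)² = 290.6050
r_1 = 143.3475 / 290.6050 = 0.493

0.493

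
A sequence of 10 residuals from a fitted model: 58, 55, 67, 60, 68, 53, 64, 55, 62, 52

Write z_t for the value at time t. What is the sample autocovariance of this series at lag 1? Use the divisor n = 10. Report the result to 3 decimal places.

Mean z̄ = (58 + 55 + 67 + 60 + 68 + 53 + 64 + 55 + 62 + 52)/10 = 59.4000
Σ_{t=1}^{9}(z_t−z̄)(z_{t+1}−z̄) = -152.9600
γ_1 = -152.9600 / 10 = -15.296

-15.296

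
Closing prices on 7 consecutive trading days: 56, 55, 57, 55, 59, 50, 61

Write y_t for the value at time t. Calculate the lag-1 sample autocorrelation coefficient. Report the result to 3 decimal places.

Mean ȳ = (56 + 55 + 57 + 55 + 59 + 50 + 61)/7 = 56.1429
Deviations from mean: -0.1429, -1.1429, 0.8571, -1.1429, 2.8571, -6.1429, 4.8571
Numerator Σ_{t=1}^{6}(y_t−ȳ)(y_{t+1}−ȳ) = -52.4490
Denominator Σ(y_t−ȳ)² = 72.8571
r_1 = -52.4490 / 72.8571 = -0.720

-0.720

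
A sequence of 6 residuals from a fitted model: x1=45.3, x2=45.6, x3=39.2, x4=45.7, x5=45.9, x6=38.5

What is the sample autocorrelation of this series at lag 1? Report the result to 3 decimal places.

Mean x̄ = (45.3 + 45.6 + 39.2 + 45.7 + 45.9 + 38.5)/6 = 43.3667
Σ(x_t−x̄)(x_{t+1}−x̄) = (4.3178) + (-9.3056) + (-9.7222) + (5.9111) + (-12.3289) = -21.1278
Denominator Σ(x_t−x̄)² = 61.6333
r_1 = -21.1278 / 61.6333 = -0.343

-0.343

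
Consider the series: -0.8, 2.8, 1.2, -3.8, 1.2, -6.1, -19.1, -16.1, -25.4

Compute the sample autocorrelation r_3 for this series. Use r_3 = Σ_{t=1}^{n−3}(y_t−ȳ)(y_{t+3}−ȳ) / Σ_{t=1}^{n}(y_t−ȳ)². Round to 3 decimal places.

-0.022

Mean ȳ = (-0.8 + 2.8 + 1.2 − 3.8 + 1.2 − 6.1 − 19.1 − 16.1 − 25.4)/9 = -7.3444
Σ(y_t−ȳ)(y_{t+3}−ȳ) = (23.1964) + (86.6786) + (10.6331) + (-41.6669) + (-74.8114) + (-22.4691) = -18.4393
Denominator Σ(y_t−ȳ)² = 846.7222
r_3 = -18.4393 / 846.7222 = -0.022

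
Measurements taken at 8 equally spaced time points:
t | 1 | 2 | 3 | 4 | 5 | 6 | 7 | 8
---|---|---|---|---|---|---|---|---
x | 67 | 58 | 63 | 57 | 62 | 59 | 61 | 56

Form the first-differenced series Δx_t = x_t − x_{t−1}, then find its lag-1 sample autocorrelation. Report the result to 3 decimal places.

-0.713

First differences Δx: -9, 5, -6, 5, -3, 2, -5
Mean of differences = -1.5714
Numerator Σ(Δx_t−Δx̄)(Δx_{t+1}−Δx̄) = -133.7551
Denominator Σ(Δx_t−Δx̄)² = 187.7143
r_1(Δx) = -133.7551 / 187.7143 = -0.713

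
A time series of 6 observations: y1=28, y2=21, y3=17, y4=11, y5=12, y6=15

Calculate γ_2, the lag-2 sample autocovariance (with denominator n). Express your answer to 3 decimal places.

Mean ȳ = (28 + 21 + 17 + 11 + 12 + 15)/6 = 17.3333
Deviations: 10.6667, 3.6667, -0.3333, -6.3333, -5.3333, -2.3333
Σ_{t=1}^{4}(y_t−ȳ)(y_{t+2}−ȳ) = -10.2222
γ_2 = -10.2222 / 6 = -1.704

-1.704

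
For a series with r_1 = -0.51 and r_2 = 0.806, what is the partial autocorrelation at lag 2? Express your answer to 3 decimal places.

φ_{22} = (r_2 − r_1²) / (1 − r_1²)
r_1² = (-0.51)² = 0.2601
Numerator = 0.806 − 0.2601 = 0.5459; denominator = 1 − 0.2601 = 0.7399
φ_{22} = 0.5459 / 0.7399 = 0.738

0.738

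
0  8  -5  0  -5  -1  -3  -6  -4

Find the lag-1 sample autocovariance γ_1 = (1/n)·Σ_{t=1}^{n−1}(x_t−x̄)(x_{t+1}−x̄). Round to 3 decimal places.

-1.610

Mean x̄ = (0 + 8 − 5 + 0 − 5 − 1 − 3 − 6 − 4)/9 = -1.7778
Σ_{t=1}^{8}(x_t−x̄)(x_{t+1}−x̄) = -14.4938
γ_1 = -14.4938 / 9 = -1.610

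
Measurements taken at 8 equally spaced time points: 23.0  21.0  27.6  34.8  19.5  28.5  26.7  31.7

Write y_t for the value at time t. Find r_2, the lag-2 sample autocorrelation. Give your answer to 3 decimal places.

-0.166

Mean ȳ = (23.0 + 21.0 + 27.6 + 34.8 + 19.5 + 28.5 + 26.7 + 31.7)/8 = 26.6000
Deviations from mean: -3.6000, -5.6000, 1.0000, 8.2000, -7.1000, 1.9000, 0.1000, 5.1000
Σ(y_t−ȳ)(y_{t+2}−ȳ) = (-3.6000) + (-45.9200) + (-7.1000) + (15.5800) + (-0.7100) + (9.6900) = -32.0600
Denominator Σ(y_t−ȳ)² = 192.6000
r_2 = -32.0600 / 192.6000 = -0.166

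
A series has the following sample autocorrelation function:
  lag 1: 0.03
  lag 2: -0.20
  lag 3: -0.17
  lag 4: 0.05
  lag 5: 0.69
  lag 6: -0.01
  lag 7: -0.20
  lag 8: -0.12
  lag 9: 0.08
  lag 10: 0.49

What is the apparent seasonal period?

The largest autocorrelation is r_5 = 0.69, with a weaker echo at lag 10 (0.49); the remaining lags stay at or below 0.08.
The dominant spike at lag 5 indicates a seasonal period of 5.

5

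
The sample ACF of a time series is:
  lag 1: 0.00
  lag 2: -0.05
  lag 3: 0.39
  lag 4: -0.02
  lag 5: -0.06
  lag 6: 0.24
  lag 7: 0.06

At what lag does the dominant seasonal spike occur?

3

The largest autocorrelation is r_3 = 0.39, with a weaker echo at lag 6 (0.24); the remaining lags stay at or below 0.06.
The dominant spike at lag 3 indicates a seasonal period of 3.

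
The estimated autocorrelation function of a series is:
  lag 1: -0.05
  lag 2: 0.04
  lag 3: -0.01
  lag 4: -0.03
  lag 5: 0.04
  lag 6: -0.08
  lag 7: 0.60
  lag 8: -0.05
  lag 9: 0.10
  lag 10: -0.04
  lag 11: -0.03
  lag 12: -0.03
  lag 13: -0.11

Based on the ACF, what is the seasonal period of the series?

7

The largest autocorrelation is r_7 = 0.60; the remaining lags stay at or below 0.10.
The dominant spike at lag 7 indicates a seasonal period of 7.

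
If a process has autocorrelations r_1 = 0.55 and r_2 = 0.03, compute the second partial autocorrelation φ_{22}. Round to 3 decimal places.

-0.391

φ_{22} = (r_2 − r_1²) / (1 − r_1²)
r_1² = (0.55)² = 0.3025
Numerator = 0.03 − 0.3025 = -0.2725; denominator = 1 − 0.3025 = 0.6975
φ_{22} = -0.2725 / 0.6975 = -0.391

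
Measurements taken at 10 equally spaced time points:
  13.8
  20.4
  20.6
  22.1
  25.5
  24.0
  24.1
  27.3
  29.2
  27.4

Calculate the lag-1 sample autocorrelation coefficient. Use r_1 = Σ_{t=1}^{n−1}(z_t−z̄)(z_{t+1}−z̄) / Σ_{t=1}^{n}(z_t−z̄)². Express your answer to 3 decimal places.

0.487

Mean z̄ = (13.8 + 20.4 + 20.6 + 22.1 + 25.5 + 24.0 + 24.1 + 27.3 + 29.2 + 27.4)/10 = 23.4400
Numerator Σ_{t=1}^{9}(z_t−z̄)(z_{t+1}−z̄) = 88.0984
Denominator Σ(z_t−z̄)² = 180.7840
r_1 = 88.0984 / 180.7840 = 0.487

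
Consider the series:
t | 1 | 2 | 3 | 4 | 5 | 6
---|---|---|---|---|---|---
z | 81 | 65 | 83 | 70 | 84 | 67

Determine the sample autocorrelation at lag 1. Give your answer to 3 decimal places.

-0.803

Mean z̄ = (81 + 65 + 83 + 70 + 84 + 67)/6 = 75.0000
Deviations from mean: 6.0000, -10.0000, 8.0000, -5.0000, 9.0000, -8.0000
Σ(z_t−z̄)(z_{t+1}−z̄) = (-60.0000) + (-80.0000) + (-40.0000) + (-45.0000) + (-72.0000) = -297.0000
Denominator Σ(z_t−z̄)² = 370.0000
r_1 = -297.0000 / 370.0000 = -0.803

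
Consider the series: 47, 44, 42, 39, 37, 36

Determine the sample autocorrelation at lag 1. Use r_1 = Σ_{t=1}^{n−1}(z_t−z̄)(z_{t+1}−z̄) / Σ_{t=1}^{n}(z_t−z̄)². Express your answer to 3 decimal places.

0.513

Mean z̄ = (47 + 44 + 42 + 39 + 37 + 36)/6 = 40.8333
Deviations from mean: 6.1667, 3.1667, 1.1667, -1.8333, -3.8333, -4.8333
Numerator Σ_{t=1}^{5}(z_t−z̄)(z_{t+1}−z̄) = 46.6389
Denominator Σ(z_t−z̄)² = 90.8333
r_1 = 46.6389 / 90.8333 = 0.513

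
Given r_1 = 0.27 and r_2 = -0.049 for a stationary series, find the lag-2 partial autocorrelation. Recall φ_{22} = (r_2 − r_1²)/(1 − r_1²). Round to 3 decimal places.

φ_{22} = (r_2 − r_1²) / (1 − r_1²)
r_1² = (0.27)² = 0.0729
Numerator = -0.049 − 0.0729 = -0.1219; denominator = 1 − 0.0729 = 0.9271
φ_{22} = -0.1219 / 0.9271 = -0.131

-0.131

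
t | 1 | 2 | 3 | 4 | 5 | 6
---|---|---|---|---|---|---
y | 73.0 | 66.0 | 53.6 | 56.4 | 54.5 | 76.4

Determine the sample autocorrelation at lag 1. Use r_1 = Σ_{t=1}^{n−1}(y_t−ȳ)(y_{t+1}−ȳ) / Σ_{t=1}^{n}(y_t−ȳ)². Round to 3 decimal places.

0.026

Mean ȳ = (73.0 + 66.0 + 53.6 + 56.4 + 54.5 + 76.4)/6 = 63.3167
Deviations from mean: 9.6833, 2.6833, -9.7167, -6.9167, -8.8167, 13.0833
Σ(y_t−ȳ)(y_{t+1}−ȳ) = (25.9836) + (-26.0731) + (67.2069) + (60.9819) + (-115.3514) = 12.7481
Denominator Σ(y_t−ȳ)² = 492.1283
r_1 = 12.7481 / 492.1283 = 0.026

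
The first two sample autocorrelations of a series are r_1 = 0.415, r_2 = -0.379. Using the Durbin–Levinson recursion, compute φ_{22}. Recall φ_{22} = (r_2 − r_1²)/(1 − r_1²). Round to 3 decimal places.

-0.666

φ_{22} = (r_2 − r_1²) / (1 − r_1²)
r_1² = (0.415)² = 0.172225
Numerator = -0.379 − 0.1722 = -0.5512; denominator = 1 − 0.1722 = 0.8278
φ_{22} = -0.5512 / 0.8278 = -0.666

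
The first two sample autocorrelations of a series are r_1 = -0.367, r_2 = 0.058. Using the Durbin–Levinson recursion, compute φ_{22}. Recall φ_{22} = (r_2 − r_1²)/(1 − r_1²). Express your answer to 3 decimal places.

-0.089

φ_{22} = (r_2 − r_1²) / (1 − r_1²)
r_1² = (-0.367)² = 0.134689
Numerator = 0.058 − 0.1347 = -0.0767; denominator = 1 − 0.1347 = 0.8653
φ_{22} = -0.0767 / 0.8653 = -0.089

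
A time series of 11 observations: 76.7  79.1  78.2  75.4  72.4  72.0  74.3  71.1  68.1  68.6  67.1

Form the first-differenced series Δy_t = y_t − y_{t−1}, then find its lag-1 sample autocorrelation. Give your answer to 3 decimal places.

-0.048

First differences Δy: 2.4, -0.9, -2.8, -3.0, -0.4, 2.3, -3.2, -3.0, 0.5, -1.5
Mean of differences = -0.9600
Numerator Σ(Δy_t−Δȳ)(Δy_{t+1}−Δȳ) = -1.9716
Denominator Σ(Δy_t−Δȳ)² = 41.3840
r_1(Δy) = -1.9716 / 41.3840 = -0.048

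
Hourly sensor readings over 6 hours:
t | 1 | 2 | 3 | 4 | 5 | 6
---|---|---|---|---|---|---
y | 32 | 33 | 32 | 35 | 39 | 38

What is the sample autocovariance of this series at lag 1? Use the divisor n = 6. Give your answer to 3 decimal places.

3.968

Mean ȳ = (32 + 33 + 32 + 35 + 39 + 38)/6 = 34.8333
Σ_{t=1}^{5}(y_t−ȳ)(y_{t+1}−ȳ) = 23.8056
γ_1 = 23.8056 / 6 = 3.968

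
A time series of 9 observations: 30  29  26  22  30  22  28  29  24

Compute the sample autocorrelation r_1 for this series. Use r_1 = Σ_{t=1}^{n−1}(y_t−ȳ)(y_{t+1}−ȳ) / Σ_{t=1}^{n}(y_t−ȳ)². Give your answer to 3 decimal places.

Mean ȳ = (30 + 29 + 26 + 22 + 30 + 22 + 28 + 29 + 24)/9 = 26.6667
Numerator Σ_{t=1}^{8}(y_t−ȳ)(y_{t+1}−ȳ) = -31.1111
Denominator Σ(y_t−ȳ)² = 86.0000
r_1 = -31.1111 / 86.0000 = -0.362

-0.362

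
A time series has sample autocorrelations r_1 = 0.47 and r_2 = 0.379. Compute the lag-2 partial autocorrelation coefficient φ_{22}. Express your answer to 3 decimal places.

φ_{22} = (r_2 − r_1²) / (1 − r_1²)
r_1² = (0.47)² = 0.2209
Numerator = 0.379 − 0.2209 = 0.1581; denominator = 1 − 0.2209 = 0.7791
φ_{22} = 0.1581 / 0.7791 = 0.203

0.203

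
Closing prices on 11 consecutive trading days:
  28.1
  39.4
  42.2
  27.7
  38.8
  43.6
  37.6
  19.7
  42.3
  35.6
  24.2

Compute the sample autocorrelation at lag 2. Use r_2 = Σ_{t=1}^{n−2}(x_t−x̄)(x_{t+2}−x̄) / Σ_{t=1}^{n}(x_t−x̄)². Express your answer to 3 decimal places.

-0.456

Mean x̄ = (28.1 + 39.4 + 42.2 + 27.7 + 38.8 + 43.6 + 37.6 + 19.7 + 42.3 + 35.6 + 24.2)/11 = 34.4727
Numerator Σ_{t=1}^{9}(x_t−x̄)(x_{t+2}−x̄) = -304.8779
Denominator Σ(x_t−x̄)² = 668.5818
r_2 = -304.8779 / 668.5818 = -0.456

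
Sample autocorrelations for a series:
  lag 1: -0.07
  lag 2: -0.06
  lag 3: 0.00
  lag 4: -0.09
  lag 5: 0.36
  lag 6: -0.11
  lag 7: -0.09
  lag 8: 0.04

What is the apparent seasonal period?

The largest autocorrelation is r_5 = 0.36; the remaining lags stay at or below 0.04.
The dominant spike at lag 5 indicates a seasonal period of 5.

5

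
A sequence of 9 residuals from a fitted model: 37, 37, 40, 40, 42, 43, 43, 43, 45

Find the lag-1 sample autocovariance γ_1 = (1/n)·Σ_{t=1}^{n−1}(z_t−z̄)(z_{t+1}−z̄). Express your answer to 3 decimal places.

Mean z̄ = (37 + 37 + 40 + 40 + 42 + 43 + 43 + 43 + 45)/9 = 41.1111
Σ_{t=1}^{8}(z_t−z̄)(z_{t+1}−z̄) = 37.8765
γ_1 = 37.8765 / 9 = 4.209

4.209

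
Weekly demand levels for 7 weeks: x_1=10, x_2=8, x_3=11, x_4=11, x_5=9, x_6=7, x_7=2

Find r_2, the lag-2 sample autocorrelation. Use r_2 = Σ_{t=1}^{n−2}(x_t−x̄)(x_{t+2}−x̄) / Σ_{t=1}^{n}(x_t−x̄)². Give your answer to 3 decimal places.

-0.036

Mean x̄ = (10 + 8 + 11 + 11 + 9 + 7 + 2)/7 = 8.2857
Deviations from mean: 1.7143, -0.2857, 2.7143, 2.7143, 0.7143, -1.2857, -6.2857
Σ(x_t−x̄)(x_{t+2}−x̄) = (4.6531) + (-0.7755) + (1.9388) + (-3.4898) + (-4.4898) = -2.1633
Denominator Σ(x_t−x̄)² = 59.4286
r_2 = -2.1633 / 59.4286 = -0.036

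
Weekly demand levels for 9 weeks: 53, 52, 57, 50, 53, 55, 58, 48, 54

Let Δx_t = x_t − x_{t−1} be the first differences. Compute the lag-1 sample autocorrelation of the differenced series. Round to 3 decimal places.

-0.595

First differences Δx: -1, 5, -7, 3, 2, 3, -10, 6
Mean of differences = 0.1250
Numerator Σ(Δx_t−Δx̄)(Δx_{t+1}−Δx̄) = -138.5156
Denominator Σ(Δx_t−Δx̄)² = 232.8750
r_1(Δx) = -138.5156 / 232.8750 = -0.595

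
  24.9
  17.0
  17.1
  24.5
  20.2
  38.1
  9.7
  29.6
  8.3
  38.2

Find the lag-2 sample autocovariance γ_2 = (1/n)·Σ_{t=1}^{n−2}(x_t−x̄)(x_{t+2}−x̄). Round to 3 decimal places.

Mean x̄ = (24.9 + 17.0 + 17.1 + 24.5 + 20.2 + 38.1 + 9.7 + 29.6 + 8.3 + 38.2)/10 = 22.7600
Σ_{t=1}^{8}(x_t−x̄)(x_{t+2}−x̄) = 451.8628
γ_2 = 451.8628 / 10 = 45.186

45.186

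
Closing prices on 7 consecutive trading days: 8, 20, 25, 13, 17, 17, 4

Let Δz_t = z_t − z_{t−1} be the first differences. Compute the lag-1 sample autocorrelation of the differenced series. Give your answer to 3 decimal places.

First differences Δz: 12, 5, -12, 4, 0, -13
Mean of differences = -0.6667
Numerator Σ(Δz_t−Δz̄)(Δz_{t+1}−Δz̄) = -50.4444
Denominator Σ(Δz_t−Δz̄)² = 495.3333
r_1(Δz) = -50.4444 / 495.3333 = -0.102

-0.102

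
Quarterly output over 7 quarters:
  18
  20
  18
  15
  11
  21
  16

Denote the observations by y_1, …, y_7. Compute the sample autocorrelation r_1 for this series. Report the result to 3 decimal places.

-0.176

Mean ȳ = (18 + 20 + 18 + 15 + 11 + 21 + 16)/7 = 17.0000
Σ(y_t−ȳ)(y_{t+1}−ȳ) = (3.0000) + (3.0000) + (-2.0000) + (12.0000) + (-24.0000) + (-4.0000) = -12.0000
Denominator Σ(y_t−ȳ)² = 68.0000
r_1 = -12.0000 / 68.0000 = -0.176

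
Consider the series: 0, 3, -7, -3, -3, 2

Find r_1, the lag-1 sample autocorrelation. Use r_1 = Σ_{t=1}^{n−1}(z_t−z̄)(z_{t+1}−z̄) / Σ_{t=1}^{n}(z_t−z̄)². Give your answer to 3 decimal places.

-0.175

Mean z̄ = (0 + 3 − 7 − 3 − 3 + 2)/6 = -1.3333
Deviations from mean: 1.3333, 4.3333, -5.6667, -1.6667, -1.6667, 3.3333
Σ(z_t−z̄)(z_{t+1}−z̄) = (5.7778) + (-24.5556) + (9.4444) + (2.7778) + (-5.5556) = -12.1111
Denominator Σ(z_t−z̄)² = 69.3333
r_1 = -12.1111 / 69.3333 = -0.175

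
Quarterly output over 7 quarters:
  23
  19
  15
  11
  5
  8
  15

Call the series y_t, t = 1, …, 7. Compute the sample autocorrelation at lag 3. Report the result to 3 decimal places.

Mean ȳ = (23 + 19 + 15 + 11 + 5 + 8 + 15)/7 = 13.7143
Deviations from mean: 9.2857, 5.2857, 1.2857, -2.7143, -8.7143, -5.7143, 1.2857
Numerator Σ_{t=1}^{4}(y_t−ȳ)(y_{t+3}−ȳ) = -82.1020
Denominator Σ(y_t−ȳ)² = 233.4286
r_3 = -82.1020 / 233.4286 = -0.352

-0.352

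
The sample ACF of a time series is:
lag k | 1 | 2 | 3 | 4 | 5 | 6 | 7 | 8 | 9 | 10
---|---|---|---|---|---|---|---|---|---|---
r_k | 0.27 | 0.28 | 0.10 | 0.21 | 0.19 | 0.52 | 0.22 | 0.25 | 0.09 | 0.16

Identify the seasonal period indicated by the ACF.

The largest autocorrelation is r_6 = 0.52; the remaining lags stay at or below 0.28.
The dominant spike at lag 6 indicates a seasonal period of 6.

6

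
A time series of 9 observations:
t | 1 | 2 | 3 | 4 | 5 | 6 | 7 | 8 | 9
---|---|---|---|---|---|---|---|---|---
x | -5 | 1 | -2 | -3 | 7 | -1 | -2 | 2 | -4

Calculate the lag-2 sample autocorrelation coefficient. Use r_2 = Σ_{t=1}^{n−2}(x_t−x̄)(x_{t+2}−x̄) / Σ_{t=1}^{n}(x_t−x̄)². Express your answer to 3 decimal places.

-0.130

Mean x̄ = (-5 + 1 − 2 − 3 + 7 − 1 − 2 + 2 − 4)/9 = -0.7778
Σ(x_t−x̄)(x_{t+2}−x̄) = (5.1605) + (-3.9506) + (-9.5062) + (0.4938) + (-9.5062) + (-0.6173) + (3.9383) = -13.9877
Denominator Σ(x_t−x̄)² = 107.5556
r_2 = -13.9877 / 107.5556 = -0.130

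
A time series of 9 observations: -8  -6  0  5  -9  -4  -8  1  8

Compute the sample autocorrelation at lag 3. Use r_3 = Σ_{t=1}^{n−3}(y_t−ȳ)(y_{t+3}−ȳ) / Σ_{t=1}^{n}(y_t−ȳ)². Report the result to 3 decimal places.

Mean ȳ = (-8 − 6 + 0 + 5 − 9 − 4 − 8 + 1 + 8)/9 = -2.3333
Numerator Σ_{t=1}^{6}(y_t−ȳ)(y_{t+3}−ȳ) = -102.0000
Denominator Σ(y_t−ȳ)² = 302.0000
r_3 = -102.0000 / 302.0000 = -0.338

-0.338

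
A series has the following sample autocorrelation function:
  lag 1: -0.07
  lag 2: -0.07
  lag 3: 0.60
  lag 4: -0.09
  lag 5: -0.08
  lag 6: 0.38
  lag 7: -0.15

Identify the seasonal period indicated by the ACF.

The largest autocorrelation is r_3 = 0.60, with a weaker echo at lag 6 (0.38); the remaining lags stay at or below -0.07.
The dominant spike at lag 3 indicates a seasonal period of 3.

3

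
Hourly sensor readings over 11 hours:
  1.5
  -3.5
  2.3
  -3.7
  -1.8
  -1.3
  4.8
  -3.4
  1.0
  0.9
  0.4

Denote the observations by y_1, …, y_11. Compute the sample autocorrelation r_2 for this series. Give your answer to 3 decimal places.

Mean ȳ = (1.5 − 3.5 + 2.3 − 3.7 − 1.8 − 1.3 + 4.8 − 3.4 + 1.0 + 0.9 + 0.4)/11 = -0.2545
Numerator Σ_{t=1}^{9}(y_t−ȳ)(y_{t+2}−ȳ) = 14.3259
Denominator Σ(y_t−ȳ)² = 74.2673
r_2 = 14.3259 / 74.2673 = 0.193

0.193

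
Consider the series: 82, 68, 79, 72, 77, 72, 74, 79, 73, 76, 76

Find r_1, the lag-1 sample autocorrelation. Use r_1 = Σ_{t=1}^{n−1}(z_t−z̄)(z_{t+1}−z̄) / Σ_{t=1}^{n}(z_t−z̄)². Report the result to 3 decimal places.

Mean z̄ = (82 + 68 + 79 + 72 + 77 + 72 + 74 + 79 + 73 + 76 + 76)/11 = 75.2727
Numerator Σ_{t=1}^{10}(z_t−z̄)(z_{t+1}−z̄) = -109.7107
Denominator Σ(z_t−z̄)² = 158.1818
r_1 = -109.7107 / 158.1818 = -0.694

-0.694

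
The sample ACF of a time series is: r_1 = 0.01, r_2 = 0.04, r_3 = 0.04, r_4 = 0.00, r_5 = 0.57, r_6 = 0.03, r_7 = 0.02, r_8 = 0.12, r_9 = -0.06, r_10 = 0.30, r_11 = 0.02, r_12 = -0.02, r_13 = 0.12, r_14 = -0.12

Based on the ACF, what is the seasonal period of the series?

The largest autocorrelation is r_5 = 0.57, with a weaker echo at lag 10 (0.30); the remaining lags stay at or below 0.12.
The dominant spike at lag 5 indicates a seasonal period of 5.

5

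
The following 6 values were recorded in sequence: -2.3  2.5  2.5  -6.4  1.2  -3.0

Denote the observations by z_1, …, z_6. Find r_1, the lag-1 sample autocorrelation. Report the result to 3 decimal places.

-0.433

Mean z̄ = (-2.3 + 2.5 + 2.5 − 6.4 + 1.2 − 3.0)/6 = -0.9167
Deviations from mean: -1.3833, 3.4167, 3.4167, -5.4833, 2.1167, -2.0833
Numerator Σ_{t=1}^{5}(z_t−z̄)(z_{t+1}−z̄) = -27.8036
Denominator Σ(z_t−z̄)² = 64.1483
r_1 = -27.8036 / 64.1483 = -0.433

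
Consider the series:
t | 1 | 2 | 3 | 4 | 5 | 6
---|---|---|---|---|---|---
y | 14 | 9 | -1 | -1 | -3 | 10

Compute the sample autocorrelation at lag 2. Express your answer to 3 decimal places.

Mean ȳ = (14 + 9 − 1 − 1 − 3 + 10)/6 = 4.6667
Deviations from mean: 9.3333, 4.3333, -5.6667, -5.6667, -7.6667, 5.3333
Σ(y_t−ȳ)(y_{t+2}−ȳ) = (-52.8889) + (-24.5556) + (43.4444) + (-30.2222) = -64.2222
Denominator Σ(y_t−ȳ)² = 257.3333
r_2 = -64.2222 / 257.3333 = -0.250

-0.250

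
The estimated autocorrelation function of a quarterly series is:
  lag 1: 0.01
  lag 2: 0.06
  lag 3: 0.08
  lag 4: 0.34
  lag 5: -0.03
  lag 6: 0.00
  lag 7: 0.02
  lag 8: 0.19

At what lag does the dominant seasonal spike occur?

The largest autocorrelation is r_4 = 0.34, with a weaker echo at lag 8 (0.19); the remaining lags stay at or below 0.08.
The dominant spike at lag 4 indicates a seasonal period of 4.

4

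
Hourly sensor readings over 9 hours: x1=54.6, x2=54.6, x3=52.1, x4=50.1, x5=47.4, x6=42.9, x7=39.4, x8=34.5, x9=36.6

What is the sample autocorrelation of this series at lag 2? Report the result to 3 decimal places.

Mean x̄ = (54.6 + 54.6 + 52.1 + 50.1 + 47.4 + 42.9 + 39.4 + 34.5 + 36.6)/9 = 45.8000
Σ(x_t−x̄)(x_{t+2}−x̄) = (55.4400) + (37.8400) + (10.0800) + (-12.4700) + (-10.2400) + (32.7700) + (58.8800) = 172.3000
Denominator Σ(x_t−x̄)² = 477.3200
r_2 = 172.3000 / 477.3200 = 0.361

0.361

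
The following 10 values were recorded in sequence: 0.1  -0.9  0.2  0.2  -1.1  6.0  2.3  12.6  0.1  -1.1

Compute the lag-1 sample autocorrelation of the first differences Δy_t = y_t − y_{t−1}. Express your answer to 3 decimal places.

First differences Δy: -1.0, 1.1, 0.0, -1.3, 7.1, -3.7, 10.3, -12.5, -1.2
Mean of differences = -0.1333
Numerator Σ(Δy_t−Δȳ)(Δy_{t+1}−Δȳ) = -188.3444
Denominator Σ(Δy_t−Δȳ)² = 331.6200
r_1(Δy) = -188.3444 / 331.6200 = -0.568

-0.568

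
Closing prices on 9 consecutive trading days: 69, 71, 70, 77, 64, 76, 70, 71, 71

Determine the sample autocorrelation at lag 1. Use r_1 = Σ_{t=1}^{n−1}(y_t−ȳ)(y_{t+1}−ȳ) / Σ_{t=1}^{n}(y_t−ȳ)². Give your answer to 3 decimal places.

Mean ȳ = (69 + 71 + 70 + 77 + 64 + 76 + 70 + 71 + 71)/9 = 71.0000
Numerator Σ_{t=1}^{8}(y_t−ȳ)(y_{t+1}−ȳ) = -88.0000
Denominator Σ(y_t−ȳ)² = 116.0000
r_1 = -88.0000 / 116.0000 = -0.759

-0.759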